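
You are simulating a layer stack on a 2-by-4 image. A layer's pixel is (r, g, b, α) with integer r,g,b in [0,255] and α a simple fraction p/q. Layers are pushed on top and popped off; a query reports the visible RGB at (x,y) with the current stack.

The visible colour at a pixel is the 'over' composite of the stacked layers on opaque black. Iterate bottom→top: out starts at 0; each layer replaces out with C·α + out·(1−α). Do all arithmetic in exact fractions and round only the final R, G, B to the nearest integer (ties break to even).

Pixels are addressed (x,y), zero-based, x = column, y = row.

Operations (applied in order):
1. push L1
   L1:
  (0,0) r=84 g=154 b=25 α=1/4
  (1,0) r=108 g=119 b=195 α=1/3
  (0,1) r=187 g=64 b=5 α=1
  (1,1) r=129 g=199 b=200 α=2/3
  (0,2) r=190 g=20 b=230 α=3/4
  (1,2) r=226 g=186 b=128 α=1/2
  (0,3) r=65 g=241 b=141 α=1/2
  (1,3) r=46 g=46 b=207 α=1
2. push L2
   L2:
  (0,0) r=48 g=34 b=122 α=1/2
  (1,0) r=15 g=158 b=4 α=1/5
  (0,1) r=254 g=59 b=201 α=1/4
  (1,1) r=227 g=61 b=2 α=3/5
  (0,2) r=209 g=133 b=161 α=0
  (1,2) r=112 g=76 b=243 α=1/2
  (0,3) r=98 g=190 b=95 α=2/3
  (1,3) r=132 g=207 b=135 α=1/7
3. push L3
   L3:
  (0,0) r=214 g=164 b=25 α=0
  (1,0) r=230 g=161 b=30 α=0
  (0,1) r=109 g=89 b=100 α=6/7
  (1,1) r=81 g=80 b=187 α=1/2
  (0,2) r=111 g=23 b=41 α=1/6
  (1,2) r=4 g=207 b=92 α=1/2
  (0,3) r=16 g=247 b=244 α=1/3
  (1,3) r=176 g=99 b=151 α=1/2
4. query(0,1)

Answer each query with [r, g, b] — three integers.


at x=0,y=1 over L1,L2,L3:
after L1 α=1: [187, 64, 5]
after L2 α=1/4: [815/4, 251/4, 54]
after L3 α=6/7: [3431/28, 341/4, 654/7]
= [123, 85, 93]


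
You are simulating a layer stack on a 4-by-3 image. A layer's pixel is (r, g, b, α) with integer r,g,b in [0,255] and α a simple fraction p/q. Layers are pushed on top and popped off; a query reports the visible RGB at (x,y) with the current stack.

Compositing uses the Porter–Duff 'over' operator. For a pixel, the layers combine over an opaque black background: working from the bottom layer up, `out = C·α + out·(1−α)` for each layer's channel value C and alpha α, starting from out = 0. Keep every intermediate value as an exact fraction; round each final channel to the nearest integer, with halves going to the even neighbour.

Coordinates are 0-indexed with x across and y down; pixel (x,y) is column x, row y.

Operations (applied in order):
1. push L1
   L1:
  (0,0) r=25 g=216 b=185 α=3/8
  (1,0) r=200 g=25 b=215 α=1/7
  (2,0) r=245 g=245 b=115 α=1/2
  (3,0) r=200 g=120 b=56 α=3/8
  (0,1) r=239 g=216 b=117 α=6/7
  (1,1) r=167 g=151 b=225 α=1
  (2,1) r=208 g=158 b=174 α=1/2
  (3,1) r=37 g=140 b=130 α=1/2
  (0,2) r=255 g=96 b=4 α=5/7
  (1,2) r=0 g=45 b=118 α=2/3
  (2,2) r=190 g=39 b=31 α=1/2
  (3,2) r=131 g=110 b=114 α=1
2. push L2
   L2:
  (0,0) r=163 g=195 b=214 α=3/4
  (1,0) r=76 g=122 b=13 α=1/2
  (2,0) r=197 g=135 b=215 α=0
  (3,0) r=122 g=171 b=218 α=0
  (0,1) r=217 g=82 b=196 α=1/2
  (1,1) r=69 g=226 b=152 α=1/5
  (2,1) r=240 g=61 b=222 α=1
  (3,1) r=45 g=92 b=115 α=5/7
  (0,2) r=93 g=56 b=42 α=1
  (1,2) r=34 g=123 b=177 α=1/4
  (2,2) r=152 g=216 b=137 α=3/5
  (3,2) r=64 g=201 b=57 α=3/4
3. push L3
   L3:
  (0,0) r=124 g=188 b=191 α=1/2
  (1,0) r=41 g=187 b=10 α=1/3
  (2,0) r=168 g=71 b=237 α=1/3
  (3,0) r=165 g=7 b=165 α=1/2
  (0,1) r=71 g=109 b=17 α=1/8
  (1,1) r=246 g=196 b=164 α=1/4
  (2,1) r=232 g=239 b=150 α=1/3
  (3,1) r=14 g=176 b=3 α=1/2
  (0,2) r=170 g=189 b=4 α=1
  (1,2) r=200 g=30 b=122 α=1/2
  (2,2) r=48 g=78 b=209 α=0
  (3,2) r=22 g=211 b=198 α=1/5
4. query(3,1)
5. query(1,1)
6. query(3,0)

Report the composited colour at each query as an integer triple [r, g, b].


at x=3,y=1 over L1,L2,L3:
after L1 α=1/2: [37/2, 70, 65]
after L2 α=5/7: [262/7, 600/7, 705/7]
after L3 α=1/2: [180/7, 916/7, 363/7]
→ [26, 131, 52]

(1,1) stack=L1,L2,L3; from [0,0,0]:
after L1 α=1: [167, 151, 225]
after L2 α=1/5: [737/5, 166, 1052/5]
after L3 α=1/4: [3441/20, 347/2, 994/5]
rounded: [172, 174, 199]

at x=3,y=0 over L1,L2,L3:
L1 α=3/8: [75, 45, 21]
L2 α=0: [75, 45, 21]
L3 α=1/2: [120, 26, 93]
rounded: [120, 26, 93]


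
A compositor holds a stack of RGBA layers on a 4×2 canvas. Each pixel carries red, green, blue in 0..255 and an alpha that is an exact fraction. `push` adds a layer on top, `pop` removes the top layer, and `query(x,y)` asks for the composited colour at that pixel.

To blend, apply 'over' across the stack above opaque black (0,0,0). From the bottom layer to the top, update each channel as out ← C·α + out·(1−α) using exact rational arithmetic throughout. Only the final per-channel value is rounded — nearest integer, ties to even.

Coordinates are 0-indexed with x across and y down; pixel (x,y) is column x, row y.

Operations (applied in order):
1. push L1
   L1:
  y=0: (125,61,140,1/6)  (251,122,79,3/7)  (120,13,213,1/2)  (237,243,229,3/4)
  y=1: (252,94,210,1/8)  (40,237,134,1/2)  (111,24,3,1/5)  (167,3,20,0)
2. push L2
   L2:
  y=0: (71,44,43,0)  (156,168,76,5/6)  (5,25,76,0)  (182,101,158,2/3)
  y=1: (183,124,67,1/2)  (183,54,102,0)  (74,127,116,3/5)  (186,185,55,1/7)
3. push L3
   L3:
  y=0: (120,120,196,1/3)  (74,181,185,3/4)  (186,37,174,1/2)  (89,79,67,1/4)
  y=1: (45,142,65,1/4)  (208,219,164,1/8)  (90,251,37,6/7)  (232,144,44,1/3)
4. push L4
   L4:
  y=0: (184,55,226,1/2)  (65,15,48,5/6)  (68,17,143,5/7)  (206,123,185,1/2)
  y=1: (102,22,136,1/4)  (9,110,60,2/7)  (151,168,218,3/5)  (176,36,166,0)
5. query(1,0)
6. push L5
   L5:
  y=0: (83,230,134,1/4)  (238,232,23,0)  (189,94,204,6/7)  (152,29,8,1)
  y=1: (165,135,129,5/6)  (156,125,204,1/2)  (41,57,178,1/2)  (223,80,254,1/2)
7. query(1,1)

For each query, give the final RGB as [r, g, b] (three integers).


query (1,0) [L1,L2,L3,L4] — begin 0,0,0
L1 α=3/7: [753/7, 366/7, 237/7]
L2 α=5/6: [2071/14, 1041/7, 2897/42]
L3 α=3/4: [5179/56, 2421/14, 26207/168]
L4 α=5/6: [7793/112, 1157/28, 66527/1008]
rounded: [70, 41, 66]

(1,1) stack=L1,L2,L3,L4,L5; from [0,0,0]:
L1 α=1/2: [20, 237/2, 67]
L2 α=0: [20, 237/2, 67]
L3 α=1/8: [87/2, 2097/16, 633/8]
L4 α=2/7: [471/14, 14005/112, 4125/56]
L5 α=1/2: [2655/28, 28005/224, 15549/112]
→ [95, 125, 139]


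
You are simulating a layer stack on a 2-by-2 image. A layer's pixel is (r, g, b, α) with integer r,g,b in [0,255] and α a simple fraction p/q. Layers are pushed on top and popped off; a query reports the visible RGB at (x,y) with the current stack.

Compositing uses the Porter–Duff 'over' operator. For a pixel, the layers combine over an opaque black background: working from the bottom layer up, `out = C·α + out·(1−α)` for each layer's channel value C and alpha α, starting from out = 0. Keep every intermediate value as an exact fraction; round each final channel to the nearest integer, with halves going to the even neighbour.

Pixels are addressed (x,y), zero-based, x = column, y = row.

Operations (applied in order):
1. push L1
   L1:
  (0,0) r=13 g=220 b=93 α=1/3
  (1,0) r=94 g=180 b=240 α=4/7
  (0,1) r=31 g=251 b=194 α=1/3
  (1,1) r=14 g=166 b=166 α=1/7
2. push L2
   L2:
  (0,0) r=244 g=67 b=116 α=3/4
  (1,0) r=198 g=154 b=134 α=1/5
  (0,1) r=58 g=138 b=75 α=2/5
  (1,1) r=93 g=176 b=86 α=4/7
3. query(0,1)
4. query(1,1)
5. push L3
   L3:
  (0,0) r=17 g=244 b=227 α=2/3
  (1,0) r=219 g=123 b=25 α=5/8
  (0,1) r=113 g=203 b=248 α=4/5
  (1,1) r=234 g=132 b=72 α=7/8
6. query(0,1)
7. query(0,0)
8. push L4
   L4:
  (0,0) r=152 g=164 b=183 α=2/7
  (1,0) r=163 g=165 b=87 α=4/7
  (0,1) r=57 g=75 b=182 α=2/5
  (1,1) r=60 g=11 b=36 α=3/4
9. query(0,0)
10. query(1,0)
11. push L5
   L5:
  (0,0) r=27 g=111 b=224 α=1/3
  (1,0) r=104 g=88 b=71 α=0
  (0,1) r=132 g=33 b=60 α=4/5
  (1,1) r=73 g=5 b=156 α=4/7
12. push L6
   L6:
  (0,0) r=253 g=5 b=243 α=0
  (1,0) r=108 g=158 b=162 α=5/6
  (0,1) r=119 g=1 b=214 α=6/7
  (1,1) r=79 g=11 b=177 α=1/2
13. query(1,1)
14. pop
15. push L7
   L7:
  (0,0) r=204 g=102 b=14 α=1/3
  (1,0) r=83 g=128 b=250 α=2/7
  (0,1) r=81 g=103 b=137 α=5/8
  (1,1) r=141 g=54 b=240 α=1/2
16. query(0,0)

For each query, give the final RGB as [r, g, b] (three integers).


at x=0,y=1 over L1,L2:
+L1 (α=1/3) → [31/3, 251/3, 194/3]
+L2 (α=2/5) → [147/5, 527/5, 344/5]
= [29, 105, 69]

query (1,1) [L1,L2] — begin 0,0,0
+L1 (α=1/7) → [2, 166/7, 166/7]
+L2 (α=4/7) → [54, 5426/49, 2906/49]
rounded: [54, 111, 59]

(0,1) stack=L1,L2,L3; from [0,0,0]:
after L1 α=1/3: [31/3, 251/3, 194/3]
after L2 α=2/5: [147/5, 527/5, 344/5]
after L3 α=4/5: [2407/25, 4587/25, 5304/25]
rounded: [96, 183, 212]

at x=0,y=0 over L1,L2,L3:
L1 α=1/3: [13/3, 220/3, 31]
L2 α=3/4: [2209/12, 823/12, 379/4]
L3 α=2/3: [2617/36, 6679/36, 2195/12]
rounded: [73, 186, 183]

query (0,0) [L1,L2,L3,L4] — begin 0,0,0
+L1 (α=1/3) → [13/3, 220/3, 31]
+L2 (α=3/4) → [2209/12, 823/12, 379/4]
+L3 (α=2/3) → [2617/36, 6679/36, 2195/12]
+L4 (α=2/7) → [24029/252, 45203/252, 15367/84]
= [95, 179, 183]

query (1,0) [L1,L2,L3,L4] — begin 0,0,0
after L1 α=4/7: [376/7, 720/7, 960/7]
after L2 α=1/5: [578/7, 3958/35, 4778/35]
after L3 α=5/8: [9399/56, 33399/280, 18709/280]
after L4 α=4/7: [64709/392, 284997/1960, 153567/1960]
rounded: [165, 145, 78]

query (1,1) [L1,L2,L3,L4,L5,L6] — begin 0,0,0
L1 α=1/7: [2, 166/7, 166/7]
L2 α=4/7: [54, 5426/49, 2906/49]
L3 α=7/8: [423/2, 25351/196, 13801/196]
L4 α=3/4: [783/8, 31819/784, 34969/784]
L5 α=4/7: [4685/56, 111137/5488, 594123/5488]
L6 α=1/2: [9109/112, 171505/10976, 1565499/10976]
rounded: [81, 16, 143]

(0,0) stack=L1,L2,L3,L4,L5,L7; from [0,0,0]:
+L1 (α=1/3) → [13/3, 220/3, 31]
+L2 (α=3/4) → [2209/12, 823/12, 379/4]
+L3 (α=2/3) → [2617/36, 6679/36, 2195/12]
+L4 (α=2/7) → [24029/252, 45203/252, 15367/84]
+L5 (α=1/3) → [27431/378, 59189/378, 24775/126]
+L7 (α=1/3) → [65987/567, 78467/567, 25657/189]
= [116, 138, 136]


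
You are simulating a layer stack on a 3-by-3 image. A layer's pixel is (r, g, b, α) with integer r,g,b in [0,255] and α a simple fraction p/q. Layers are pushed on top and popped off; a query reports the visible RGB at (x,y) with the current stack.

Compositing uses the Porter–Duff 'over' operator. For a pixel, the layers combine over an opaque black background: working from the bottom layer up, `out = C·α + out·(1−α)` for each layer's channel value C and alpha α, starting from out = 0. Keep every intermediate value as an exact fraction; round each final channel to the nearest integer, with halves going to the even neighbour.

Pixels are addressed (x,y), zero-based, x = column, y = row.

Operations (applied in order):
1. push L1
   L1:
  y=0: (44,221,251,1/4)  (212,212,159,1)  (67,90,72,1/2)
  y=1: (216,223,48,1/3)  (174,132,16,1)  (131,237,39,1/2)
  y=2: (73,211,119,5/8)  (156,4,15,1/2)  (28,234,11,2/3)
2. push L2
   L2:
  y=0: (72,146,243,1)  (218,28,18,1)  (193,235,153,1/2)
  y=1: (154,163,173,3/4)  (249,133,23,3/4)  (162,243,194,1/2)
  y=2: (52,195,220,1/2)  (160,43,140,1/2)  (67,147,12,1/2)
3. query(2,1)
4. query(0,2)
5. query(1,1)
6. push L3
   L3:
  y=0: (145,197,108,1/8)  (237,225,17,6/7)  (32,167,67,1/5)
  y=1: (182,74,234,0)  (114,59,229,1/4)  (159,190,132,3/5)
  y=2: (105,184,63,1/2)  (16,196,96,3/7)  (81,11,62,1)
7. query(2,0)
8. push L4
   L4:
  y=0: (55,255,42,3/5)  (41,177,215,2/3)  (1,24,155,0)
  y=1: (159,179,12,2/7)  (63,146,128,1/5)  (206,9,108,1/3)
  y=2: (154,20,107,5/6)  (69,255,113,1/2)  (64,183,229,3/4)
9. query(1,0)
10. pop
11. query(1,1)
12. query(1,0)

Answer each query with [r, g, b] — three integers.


(2,1) stack=L1,L2; from [0,0,0]:
+L1 (α=1/2) → [131/2, 237/2, 39/2]
+L2 (α=1/2) → [455/4, 723/4, 427/4]
rounded: [114, 181, 107]

at x=0,y=2 over L1,L2:
L1 α=5/8: [365/8, 1055/8, 595/8]
L2 α=1/2: [781/16, 2615/16, 2355/16]
→ [49, 163, 147]

at x=1,y=1 over L1,L2:
after L1 α=1: [174, 132, 16]
after L2 α=3/4: [921/4, 531/4, 85/4]
= [230, 133, 21]

at x=2,y=0 over L1,L2,L3:
+L1 (α=1/2) → [67/2, 45, 36]
+L2 (α=1/2) → [453/4, 140, 189/2]
+L3 (α=1/5) → [97, 727/5, 89]
→ [97, 145, 89]

query (1,0) [L1,L2,L3,L4] — begin 0,0,0
after L1 α=1: [212, 212, 159]
after L2 α=1: [218, 28, 18]
after L3 α=6/7: [1640/7, 1378/7, 120/7]
after L4 α=2/3: [738/7, 3856/21, 3130/21]
→ [105, 184, 149]

query (1,1) [L1,L2,L3] — begin 0,0,0
L1 α=1: [174, 132, 16]
L2 α=3/4: [921/4, 531/4, 85/4]
L3 α=1/4: [3219/16, 1829/16, 1171/16]
→ [201, 114, 73]

query (1,0) [L1,L2,L3] — begin 0,0,0
L1 α=1: [212, 212, 159]
L2 α=1: [218, 28, 18]
L3 α=6/7: [1640/7, 1378/7, 120/7]
= [234, 197, 17]


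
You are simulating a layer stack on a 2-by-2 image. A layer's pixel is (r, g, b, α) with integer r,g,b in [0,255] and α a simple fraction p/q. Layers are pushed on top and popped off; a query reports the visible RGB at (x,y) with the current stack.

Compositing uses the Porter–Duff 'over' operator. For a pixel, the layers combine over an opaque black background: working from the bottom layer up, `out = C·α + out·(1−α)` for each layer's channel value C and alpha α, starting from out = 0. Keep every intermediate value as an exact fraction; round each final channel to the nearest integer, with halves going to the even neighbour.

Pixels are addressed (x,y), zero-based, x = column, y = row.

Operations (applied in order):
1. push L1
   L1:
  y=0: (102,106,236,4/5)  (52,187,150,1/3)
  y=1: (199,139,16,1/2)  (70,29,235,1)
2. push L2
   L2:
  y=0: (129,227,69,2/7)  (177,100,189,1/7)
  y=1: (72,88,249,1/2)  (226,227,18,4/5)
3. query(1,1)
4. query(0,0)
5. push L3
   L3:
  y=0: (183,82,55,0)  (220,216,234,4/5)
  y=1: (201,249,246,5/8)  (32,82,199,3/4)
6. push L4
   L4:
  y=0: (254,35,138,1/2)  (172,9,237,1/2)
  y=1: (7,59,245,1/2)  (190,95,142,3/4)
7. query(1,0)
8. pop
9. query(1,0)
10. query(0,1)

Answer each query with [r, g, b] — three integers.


(1,1) stack=L1,L2; from [0,0,0]:
L1 α=1: [70, 29, 235]
L2 α=4/5: [974/5, 937/5, 307/5]
rounded: [195, 187, 61]

at x=0,y=0 over L1,L2:
after L1 α=4/5: [408/5, 424/5, 944/5]
after L2 α=2/7: [666/7, 878/7, 1082/7]
= [95, 125, 155]

at x=1,y=0 over L1,L2,L3,L4:
L1 α=1/3: [52/3, 187/3, 50]
L2 α=1/7: [281/7, 474/7, 489/7]
L3 α=4/5: [6441/35, 6522/35, 7041/35]
L4 α=1/2: [12461/70, 6837/70, 7668/35]
→ [178, 98, 219]

at x=1,y=0 over L1,L2,L3:
after L1 α=1/3: [52/3, 187/3, 50]
after L2 α=1/7: [281/7, 474/7, 489/7]
after L3 α=4/5: [6441/35, 6522/35, 7041/35]
= [184, 186, 201]

(0,1) stack=L1,L2,L3; from [0,0,0]:
L1 α=1/2: [199/2, 139/2, 8]
L2 α=1/2: [343/4, 315/4, 257/2]
L3 α=5/8: [5049/32, 5925/32, 3231/16]
rounded: [158, 185, 202]


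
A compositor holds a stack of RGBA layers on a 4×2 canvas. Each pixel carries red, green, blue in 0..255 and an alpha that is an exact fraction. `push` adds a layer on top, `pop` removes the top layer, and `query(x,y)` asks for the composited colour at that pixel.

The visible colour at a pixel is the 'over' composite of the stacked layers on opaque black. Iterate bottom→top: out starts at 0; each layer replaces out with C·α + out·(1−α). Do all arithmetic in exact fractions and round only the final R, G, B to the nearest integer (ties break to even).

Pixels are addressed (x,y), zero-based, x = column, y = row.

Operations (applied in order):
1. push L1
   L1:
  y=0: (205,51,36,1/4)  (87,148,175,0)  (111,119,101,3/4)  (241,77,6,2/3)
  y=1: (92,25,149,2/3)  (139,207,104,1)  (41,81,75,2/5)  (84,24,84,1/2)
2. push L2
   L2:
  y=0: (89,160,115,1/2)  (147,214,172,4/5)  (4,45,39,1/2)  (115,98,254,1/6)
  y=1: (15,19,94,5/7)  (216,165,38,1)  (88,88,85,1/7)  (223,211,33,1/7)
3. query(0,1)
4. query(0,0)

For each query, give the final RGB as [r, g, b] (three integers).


at x=0,y=1 over L1,L2:
+L1 (α=2/3) → [184/3, 50/3, 298/3]
+L2 (α=5/7) → [593/21, 55/3, 2006/21]
→ [28, 18, 96]

query (0,0) [L1,L2] — begin 0,0,0
+L1 (α=1/4) → [205/4, 51/4, 9]
+L2 (α=1/2) → [561/8, 691/8, 62]
= [70, 86, 62]


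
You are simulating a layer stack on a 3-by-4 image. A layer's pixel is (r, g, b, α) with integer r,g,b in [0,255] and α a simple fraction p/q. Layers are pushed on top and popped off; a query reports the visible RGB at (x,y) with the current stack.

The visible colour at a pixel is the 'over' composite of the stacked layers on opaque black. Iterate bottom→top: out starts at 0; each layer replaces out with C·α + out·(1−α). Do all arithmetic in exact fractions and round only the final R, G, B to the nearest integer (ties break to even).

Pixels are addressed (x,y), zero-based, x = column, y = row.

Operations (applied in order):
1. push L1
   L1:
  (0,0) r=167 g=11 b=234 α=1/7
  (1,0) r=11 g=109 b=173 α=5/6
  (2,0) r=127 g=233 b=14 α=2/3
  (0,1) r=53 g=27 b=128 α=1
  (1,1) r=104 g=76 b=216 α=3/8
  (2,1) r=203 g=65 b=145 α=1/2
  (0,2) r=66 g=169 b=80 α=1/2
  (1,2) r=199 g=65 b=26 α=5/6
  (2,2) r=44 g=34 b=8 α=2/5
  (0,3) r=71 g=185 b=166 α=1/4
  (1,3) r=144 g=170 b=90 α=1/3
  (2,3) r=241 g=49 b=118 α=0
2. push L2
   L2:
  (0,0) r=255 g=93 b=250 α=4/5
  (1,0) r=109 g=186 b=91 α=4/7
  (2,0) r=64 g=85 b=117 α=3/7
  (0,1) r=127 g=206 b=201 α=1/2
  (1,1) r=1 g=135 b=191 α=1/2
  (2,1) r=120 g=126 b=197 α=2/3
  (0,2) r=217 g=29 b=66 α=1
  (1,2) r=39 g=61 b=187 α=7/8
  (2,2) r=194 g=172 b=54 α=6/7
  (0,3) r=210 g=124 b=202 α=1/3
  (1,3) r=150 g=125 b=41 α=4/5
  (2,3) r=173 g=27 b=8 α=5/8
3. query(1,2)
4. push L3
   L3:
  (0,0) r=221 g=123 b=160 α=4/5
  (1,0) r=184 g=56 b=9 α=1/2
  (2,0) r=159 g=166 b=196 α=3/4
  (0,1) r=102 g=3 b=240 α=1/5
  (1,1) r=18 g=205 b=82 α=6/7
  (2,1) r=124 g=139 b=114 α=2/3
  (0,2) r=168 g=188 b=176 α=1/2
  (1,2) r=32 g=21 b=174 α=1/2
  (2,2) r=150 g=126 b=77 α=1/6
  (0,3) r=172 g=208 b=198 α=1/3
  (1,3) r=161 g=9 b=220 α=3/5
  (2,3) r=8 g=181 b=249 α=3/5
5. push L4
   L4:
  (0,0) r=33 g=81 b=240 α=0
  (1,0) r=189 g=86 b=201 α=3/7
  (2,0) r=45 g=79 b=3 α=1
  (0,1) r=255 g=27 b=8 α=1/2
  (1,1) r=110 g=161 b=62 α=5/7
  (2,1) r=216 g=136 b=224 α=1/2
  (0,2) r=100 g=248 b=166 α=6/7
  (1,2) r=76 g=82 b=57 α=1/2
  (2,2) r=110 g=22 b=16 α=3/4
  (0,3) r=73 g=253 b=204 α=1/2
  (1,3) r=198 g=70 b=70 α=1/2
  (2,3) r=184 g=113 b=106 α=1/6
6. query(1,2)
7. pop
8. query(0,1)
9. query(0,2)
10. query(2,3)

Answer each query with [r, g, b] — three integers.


at x=1,y=2 over L1,L2:
after L1 α=5/6: [995/6, 325/6, 65/3]
after L2 α=7/8: [2633/48, 2887/48, 499/3]
rounded: [55, 60, 166]

query (1,2) [L1,L2,L3,L4] — begin 0,0,0
+L1 (α=5/6) → [995/6, 325/6, 65/3]
+L2 (α=7/8) → [2633/48, 2887/48, 499/3]
+L3 (α=1/2) → [4169/96, 3895/96, 1021/6]
+L4 (α=1/2) → [11465/192, 11767/192, 1363/12]
= [60, 61, 114]

at x=0,y=1 over L1,L2,L3:
L1 α=1: [53, 27, 128]
L2 α=1/2: [90, 233/2, 329/2]
L3 α=1/5: [462/5, 469/5, 898/5]
rounded: [92, 94, 180]

(0,2) stack=L1,L2,L3; from [0,0,0]:
L1 α=1/2: [33, 169/2, 40]
L2 α=1: [217, 29, 66]
L3 α=1/2: [385/2, 217/2, 121]
rounded: [192, 108, 121]

at x=2,y=3 over L1,L2,L3:
L1 α=0: [0, 0, 0]
L2 α=5/8: [865/8, 135/8, 5]
L3 α=3/5: [961/20, 2307/20, 757/5]
= [48, 115, 151]


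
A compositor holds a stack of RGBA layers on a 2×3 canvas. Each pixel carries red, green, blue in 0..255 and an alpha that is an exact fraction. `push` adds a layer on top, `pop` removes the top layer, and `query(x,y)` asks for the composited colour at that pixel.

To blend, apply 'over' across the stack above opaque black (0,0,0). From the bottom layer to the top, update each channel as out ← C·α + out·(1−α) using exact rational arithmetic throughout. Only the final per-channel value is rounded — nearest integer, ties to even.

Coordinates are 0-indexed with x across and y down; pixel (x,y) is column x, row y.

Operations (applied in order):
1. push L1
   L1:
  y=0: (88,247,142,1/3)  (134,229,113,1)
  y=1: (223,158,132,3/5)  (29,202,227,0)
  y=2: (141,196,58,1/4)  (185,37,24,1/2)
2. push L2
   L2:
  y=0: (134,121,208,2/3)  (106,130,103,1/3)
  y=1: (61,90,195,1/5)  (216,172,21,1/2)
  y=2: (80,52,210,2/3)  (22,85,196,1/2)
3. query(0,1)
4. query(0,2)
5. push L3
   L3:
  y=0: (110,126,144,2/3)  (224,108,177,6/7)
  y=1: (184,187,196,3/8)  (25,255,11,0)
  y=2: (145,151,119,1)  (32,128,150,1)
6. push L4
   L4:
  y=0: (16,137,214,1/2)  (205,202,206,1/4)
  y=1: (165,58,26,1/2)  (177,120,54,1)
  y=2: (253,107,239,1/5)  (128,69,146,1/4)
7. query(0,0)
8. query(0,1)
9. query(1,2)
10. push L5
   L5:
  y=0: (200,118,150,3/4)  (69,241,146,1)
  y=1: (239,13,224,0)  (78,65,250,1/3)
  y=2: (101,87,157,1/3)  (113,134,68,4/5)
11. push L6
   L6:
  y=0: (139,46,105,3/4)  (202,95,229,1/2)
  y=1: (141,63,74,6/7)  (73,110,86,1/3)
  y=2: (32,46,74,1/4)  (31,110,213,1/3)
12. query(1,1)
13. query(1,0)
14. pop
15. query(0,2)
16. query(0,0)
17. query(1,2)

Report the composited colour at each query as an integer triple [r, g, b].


at x=0,y=1 over L1,L2:
after L1 α=3/5: [669/5, 474/5, 396/5]
after L2 α=1/5: [2981/25, 2346/25, 2559/25]
= [119, 94, 102]

query (0,2) [L1,L2] — begin 0,0,0
after L1 α=1/4: [141/4, 49, 29/2]
after L2 α=2/3: [781/12, 51, 869/6]
= [65, 51, 145]

(0,0) stack=L1,L2,L3,L4; from [0,0,0]:
L1 α=1/3: [88/3, 247/3, 142/3]
L2 α=2/3: [892/9, 973/9, 1390/9]
L3 α=2/3: [2872/27, 3241/27, 3982/27]
L4 α=1/2: [1652/27, 3470/27, 4880/27]
rounded: [61, 129, 181]

(0,1) stack=L1,L2,L3,L4; from [0,0,0]:
after L1 α=3/5: [669/5, 474/5, 396/5]
after L2 α=1/5: [2981/25, 2346/25, 2559/25]
after L3 α=3/8: [5741/40, 5151/40, 5499/40]
after L4 α=1/2: [12341/80, 7471/80, 6539/80]
= [154, 93, 82]

query (1,2) [L1,L2,L3,L4] — begin 0,0,0
L1 α=1/2: [185/2, 37/2, 12]
L2 α=1/2: [229/4, 207/4, 104]
L3 α=1: [32, 128, 150]
L4 α=1/4: [56, 453/4, 149]
→ [56, 113, 149]

at x=1,y=1 over L1,L2,L3,L4,L5,L6:
after L1 α=0: [0, 0, 0]
after L2 α=1/2: [108, 86, 21/2]
after L3 α=0: [108, 86, 21/2]
after L4 α=1: [177, 120, 54]
after L5 α=1/3: [144, 305/3, 358/3]
after L6 α=1/3: [361/3, 940/9, 974/9]
= [120, 104, 108]

(1,0) stack=L1,L2,L3,L4,L5,L6; from [0,0,0]:
+L1 (α=1) → [134, 229, 113]
+L2 (α=1/3) → [374/3, 196, 329/3]
+L3 (α=6/7) → [4406/21, 844/7, 3515/21]
+L4 (α=1/4) → [5841/28, 1973/14, 4957/28]
+L5 (α=1) → [69, 241, 146]
+L6 (α=1/2) → [271/2, 168, 375/2]
= [136, 168, 188]

at x=0,y=2 over L1,L2,L3,L4,L5:
after L1 α=1/4: [141/4, 49, 29/2]
after L2 α=2/3: [781/12, 51, 869/6]
after L3 α=1: [145, 151, 119]
after L4 α=1/5: [833/5, 711/5, 143]
after L5 α=1/3: [2171/15, 619/5, 443/3]
= [145, 124, 148]

query (0,0) [L1,L2,L3,L4,L5] — begin 0,0,0
after L1 α=1/3: [88/3, 247/3, 142/3]
after L2 α=2/3: [892/9, 973/9, 1390/9]
after L3 α=2/3: [2872/27, 3241/27, 3982/27]
after L4 α=1/2: [1652/27, 3470/27, 4880/27]
after L5 α=3/4: [4463/27, 3257/27, 8515/54]
rounded: [165, 121, 158]

query (1,2) [L1,L2,L3,L4,L5] — begin 0,0,0
after L1 α=1/2: [185/2, 37/2, 12]
after L2 α=1/2: [229/4, 207/4, 104]
after L3 α=1: [32, 128, 150]
after L4 α=1/4: [56, 453/4, 149]
after L5 α=4/5: [508/5, 2597/20, 421/5]
→ [102, 130, 84]


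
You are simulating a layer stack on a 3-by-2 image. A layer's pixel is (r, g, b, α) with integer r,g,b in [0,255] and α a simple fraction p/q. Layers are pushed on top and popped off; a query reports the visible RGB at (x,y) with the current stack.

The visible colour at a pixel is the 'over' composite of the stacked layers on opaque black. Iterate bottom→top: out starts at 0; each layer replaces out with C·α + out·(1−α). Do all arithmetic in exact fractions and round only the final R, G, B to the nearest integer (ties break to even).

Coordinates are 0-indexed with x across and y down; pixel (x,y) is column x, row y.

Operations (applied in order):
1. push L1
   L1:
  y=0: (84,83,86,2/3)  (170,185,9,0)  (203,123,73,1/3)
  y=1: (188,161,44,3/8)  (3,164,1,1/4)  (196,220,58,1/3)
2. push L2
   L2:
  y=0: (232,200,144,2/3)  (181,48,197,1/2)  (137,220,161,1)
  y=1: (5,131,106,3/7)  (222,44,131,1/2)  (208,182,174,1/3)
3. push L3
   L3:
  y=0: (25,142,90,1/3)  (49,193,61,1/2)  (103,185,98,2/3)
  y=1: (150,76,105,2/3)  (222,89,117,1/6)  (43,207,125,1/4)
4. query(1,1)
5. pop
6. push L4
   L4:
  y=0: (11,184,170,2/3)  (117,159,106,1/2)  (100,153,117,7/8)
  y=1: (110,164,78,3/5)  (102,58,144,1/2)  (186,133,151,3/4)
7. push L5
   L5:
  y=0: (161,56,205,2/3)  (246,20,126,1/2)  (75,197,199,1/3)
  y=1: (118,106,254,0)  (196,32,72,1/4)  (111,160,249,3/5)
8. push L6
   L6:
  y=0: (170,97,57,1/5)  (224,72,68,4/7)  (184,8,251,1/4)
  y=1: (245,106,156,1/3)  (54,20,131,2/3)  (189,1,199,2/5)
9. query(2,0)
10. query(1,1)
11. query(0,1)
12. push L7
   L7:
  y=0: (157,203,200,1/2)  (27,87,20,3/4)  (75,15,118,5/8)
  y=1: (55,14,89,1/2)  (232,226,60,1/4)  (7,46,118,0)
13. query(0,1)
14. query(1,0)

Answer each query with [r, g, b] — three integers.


query (1,1) [L1,L2,L3] — begin 0,0,0
+L1 (α=1/4) → [3/4, 41, 1/4]
+L2 (α=1/2) → [891/8, 85/2, 525/8]
+L3 (α=1/6) → [2077/16, 201/4, 1187/16]
= [130, 50, 74]

(2,0) stack=L1,L2,L4,L5,L6; from [0,0,0]:
after L1 α=1/3: [203/3, 41, 73/3]
after L2 α=1: [137, 220, 161]
after L4 α=7/8: [837/8, 1291/8, 245/2]
after L5 α=1/3: [379/4, 693/4, 148]
after L6 α=1/4: [1873/16, 2111/16, 695/4]
rounded: [117, 132, 174]

(1,1) stack=L1,L2,L4,L5,L6; from [0,0,0]:
+L1 (α=1/4) → [3/4, 41, 1/4]
+L2 (α=1/2) → [891/8, 85/2, 525/8]
+L4 (α=1/2) → [1707/16, 201/4, 1677/16]
+L5 (α=1/4) → [8257/64, 731/16, 6183/64]
+L6 (α=2/3) → [15169/192, 457/16, 22951/192]
rounded: [79, 29, 120]

query (0,1) [L1,L2,L4,L5,L6] — begin 0,0,0
+L1 (α=3/8) → [141/2, 483/8, 33/2]
+L2 (α=3/7) → [297/7, 1269/14, 384/7]
+L4 (α=3/5) → [2904/35, 4713/35, 2406/35]
+L5 (α=0) → [2904/35, 4713/35, 2406/35]
+L6 (α=1/3) → [14383/105, 13136/105, 3424/35]
rounded: [137, 125, 98]

query (0,1) [L1,L2,L4,L5,L6,L7] — begin 0,0,0
+L1 (α=3/8) → [141/2, 483/8, 33/2]
+L2 (α=3/7) → [297/7, 1269/14, 384/7]
+L4 (α=3/5) → [2904/35, 4713/35, 2406/35]
+L5 (α=0) → [2904/35, 4713/35, 2406/35]
+L6 (α=1/3) → [14383/105, 13136/105, 3424/35]
+L7 (α=1/2) → [10079/105, 7303/105, 6539/70]
= [96, 70, 93]

(1,0) stack=L1,L2,L4,L5,L6,L7; from [0,0,0]:
after L1 α=0: [0, 0, 0]
after L2 α=1/2: [181/2, 24, 197/2]
after L4 α=1/2: [415/4, 183/2, 409/4]
after L5 α=1/2: [1399/8, 223/4, 913/8]
after L6 α=4/7: [11365/56, 1821/28, 4915/56]
after L7 α=3/4: [15901/224, 9129/112, 8275/224]
→ [71, 82, 37]


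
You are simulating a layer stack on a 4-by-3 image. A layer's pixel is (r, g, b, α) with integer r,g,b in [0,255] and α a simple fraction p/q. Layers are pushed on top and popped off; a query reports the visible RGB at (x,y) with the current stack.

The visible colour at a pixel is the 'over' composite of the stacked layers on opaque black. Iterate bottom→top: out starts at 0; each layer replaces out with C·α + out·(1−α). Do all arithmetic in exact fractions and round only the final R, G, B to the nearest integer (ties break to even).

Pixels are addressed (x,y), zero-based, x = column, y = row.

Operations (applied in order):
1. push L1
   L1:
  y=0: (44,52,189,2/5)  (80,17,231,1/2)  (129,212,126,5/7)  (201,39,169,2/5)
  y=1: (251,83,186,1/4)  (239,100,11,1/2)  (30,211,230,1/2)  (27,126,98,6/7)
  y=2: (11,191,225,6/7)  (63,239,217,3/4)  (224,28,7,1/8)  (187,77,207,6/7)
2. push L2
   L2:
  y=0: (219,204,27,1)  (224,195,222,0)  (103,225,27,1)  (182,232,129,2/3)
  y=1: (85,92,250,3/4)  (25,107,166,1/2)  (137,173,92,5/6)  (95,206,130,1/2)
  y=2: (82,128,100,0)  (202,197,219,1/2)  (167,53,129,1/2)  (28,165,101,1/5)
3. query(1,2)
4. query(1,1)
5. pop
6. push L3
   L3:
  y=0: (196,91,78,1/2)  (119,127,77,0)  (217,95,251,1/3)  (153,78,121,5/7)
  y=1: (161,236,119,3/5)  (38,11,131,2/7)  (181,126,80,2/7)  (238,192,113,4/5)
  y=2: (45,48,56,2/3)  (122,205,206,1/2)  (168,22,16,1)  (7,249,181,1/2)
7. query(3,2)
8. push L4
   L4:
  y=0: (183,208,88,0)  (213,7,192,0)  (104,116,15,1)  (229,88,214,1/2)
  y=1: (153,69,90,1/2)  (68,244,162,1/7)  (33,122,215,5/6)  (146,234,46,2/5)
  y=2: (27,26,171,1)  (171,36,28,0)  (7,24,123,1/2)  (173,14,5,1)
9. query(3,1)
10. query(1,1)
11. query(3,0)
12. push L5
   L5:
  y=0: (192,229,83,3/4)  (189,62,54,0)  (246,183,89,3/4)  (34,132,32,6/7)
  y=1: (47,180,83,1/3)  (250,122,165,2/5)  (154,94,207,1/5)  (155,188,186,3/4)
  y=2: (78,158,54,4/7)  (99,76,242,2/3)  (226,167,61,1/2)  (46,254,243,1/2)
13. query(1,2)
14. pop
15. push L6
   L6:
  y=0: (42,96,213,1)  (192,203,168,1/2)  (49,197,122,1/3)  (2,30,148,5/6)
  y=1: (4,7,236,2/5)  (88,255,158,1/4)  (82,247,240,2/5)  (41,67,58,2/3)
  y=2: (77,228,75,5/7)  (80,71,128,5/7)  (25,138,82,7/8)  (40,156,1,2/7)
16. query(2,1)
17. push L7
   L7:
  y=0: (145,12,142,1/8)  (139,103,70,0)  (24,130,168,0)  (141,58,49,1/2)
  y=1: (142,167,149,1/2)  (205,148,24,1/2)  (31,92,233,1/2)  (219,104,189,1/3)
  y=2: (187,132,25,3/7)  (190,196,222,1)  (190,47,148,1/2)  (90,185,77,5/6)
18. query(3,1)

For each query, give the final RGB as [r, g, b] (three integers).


(1,2) stack=L1,L2; from [0,0,0]:
after L1 α=3/4: [189/4, 717/4, 651/4]
after L2 α=1/2: [997/8, 1505/8, 1527/8]
→ [125, 188, 191]

at x=1,y=1 over L1,L2:
+L1 (α=1/2) → [239/2, 50, 11/2]
+L2 (α=1/2) → [289/4, 157/2, 343/4]
= [72, 78, 86]

(3,2) stack=L1,L3; from [0,0,0]:
after L1 α=6/7: [1122/7, 66, 1242/7]
after L3 α=1/2: [1171/14, 315/2, 2509/14]
= [84, 158, 179]

(3,1) stack=L1,L3,L4; from [0,0,0]:
L1 α=6/7: [162/7, 108, 84]
L3 α=4/5: [6826/35, 876/5, 536/5]
L4 α=2/5: [30698/175, 4968/25, 2068/25]
= [175, 199, 83]

(1,1) stack=L1,L3,L4; from [0,0,0]:
L1 α=1/2: [239/2, 50, 11/2]
L3 α=2/7: [1347/14, 272/7, 579/14]
L4 α=1/7: [4517/49, 3340/49, 2871/49]
= [92, 68, 59]

(3,0) stack=L1,L3,L4; from [0,0,0]:
+L1 (α=2/5) → [402/5, 78/5, 338/5]
+L3 (α=5/7) → [4629/35, 2106/35, 3701/35]
+L4 (α=1/2) → [6322/35, 2593/35, 11191/70]
rounded: [181, 74, 160]

(1,2) stack=L1,L3,L4,L5; from [0,0,0]:
+L1 (α=3/4) → [189/4, 717/4, 651/4]
+L3 (α=1/2) → [677/8, 1537/8, 1475/8]
+L4 (α=0) → [677/8, 1537/8, 1475/8]
+L5 (α=2/3) → [2261/24, 2753/24, 5347/24]
rounded: [94, 115, 223]

query (2,1) [L1,L3,L4,L6] — begin 0,0,0
after L1 α=1/2: [15, 211/2, 115]
after L3 α=2/7: [437/7, 1559/14, 105]
after L4 α=5/6: [796/21, 10099/84, 590/3]
after L6 α=2/5: [1944/35, 23931/140, 214]
= [56, 171, 214]

at x=3,y=1 over L1,L3,L4,L6,L7:
+L1 (α=6/7) → [162/7, 108, 84]
+L3 (α=4/5) → [6826/35, 876/5, 536/5]
+L4 (α=2/5) → [30698/175, 4968/25, 2068/25]
+L6 (α=2/3) → [15016/175, 8318/75, 1656/25]
+L7 (α=1/3) → [68357/525, 24436/225, 2679/25]
rounded: [130, 109, 107]


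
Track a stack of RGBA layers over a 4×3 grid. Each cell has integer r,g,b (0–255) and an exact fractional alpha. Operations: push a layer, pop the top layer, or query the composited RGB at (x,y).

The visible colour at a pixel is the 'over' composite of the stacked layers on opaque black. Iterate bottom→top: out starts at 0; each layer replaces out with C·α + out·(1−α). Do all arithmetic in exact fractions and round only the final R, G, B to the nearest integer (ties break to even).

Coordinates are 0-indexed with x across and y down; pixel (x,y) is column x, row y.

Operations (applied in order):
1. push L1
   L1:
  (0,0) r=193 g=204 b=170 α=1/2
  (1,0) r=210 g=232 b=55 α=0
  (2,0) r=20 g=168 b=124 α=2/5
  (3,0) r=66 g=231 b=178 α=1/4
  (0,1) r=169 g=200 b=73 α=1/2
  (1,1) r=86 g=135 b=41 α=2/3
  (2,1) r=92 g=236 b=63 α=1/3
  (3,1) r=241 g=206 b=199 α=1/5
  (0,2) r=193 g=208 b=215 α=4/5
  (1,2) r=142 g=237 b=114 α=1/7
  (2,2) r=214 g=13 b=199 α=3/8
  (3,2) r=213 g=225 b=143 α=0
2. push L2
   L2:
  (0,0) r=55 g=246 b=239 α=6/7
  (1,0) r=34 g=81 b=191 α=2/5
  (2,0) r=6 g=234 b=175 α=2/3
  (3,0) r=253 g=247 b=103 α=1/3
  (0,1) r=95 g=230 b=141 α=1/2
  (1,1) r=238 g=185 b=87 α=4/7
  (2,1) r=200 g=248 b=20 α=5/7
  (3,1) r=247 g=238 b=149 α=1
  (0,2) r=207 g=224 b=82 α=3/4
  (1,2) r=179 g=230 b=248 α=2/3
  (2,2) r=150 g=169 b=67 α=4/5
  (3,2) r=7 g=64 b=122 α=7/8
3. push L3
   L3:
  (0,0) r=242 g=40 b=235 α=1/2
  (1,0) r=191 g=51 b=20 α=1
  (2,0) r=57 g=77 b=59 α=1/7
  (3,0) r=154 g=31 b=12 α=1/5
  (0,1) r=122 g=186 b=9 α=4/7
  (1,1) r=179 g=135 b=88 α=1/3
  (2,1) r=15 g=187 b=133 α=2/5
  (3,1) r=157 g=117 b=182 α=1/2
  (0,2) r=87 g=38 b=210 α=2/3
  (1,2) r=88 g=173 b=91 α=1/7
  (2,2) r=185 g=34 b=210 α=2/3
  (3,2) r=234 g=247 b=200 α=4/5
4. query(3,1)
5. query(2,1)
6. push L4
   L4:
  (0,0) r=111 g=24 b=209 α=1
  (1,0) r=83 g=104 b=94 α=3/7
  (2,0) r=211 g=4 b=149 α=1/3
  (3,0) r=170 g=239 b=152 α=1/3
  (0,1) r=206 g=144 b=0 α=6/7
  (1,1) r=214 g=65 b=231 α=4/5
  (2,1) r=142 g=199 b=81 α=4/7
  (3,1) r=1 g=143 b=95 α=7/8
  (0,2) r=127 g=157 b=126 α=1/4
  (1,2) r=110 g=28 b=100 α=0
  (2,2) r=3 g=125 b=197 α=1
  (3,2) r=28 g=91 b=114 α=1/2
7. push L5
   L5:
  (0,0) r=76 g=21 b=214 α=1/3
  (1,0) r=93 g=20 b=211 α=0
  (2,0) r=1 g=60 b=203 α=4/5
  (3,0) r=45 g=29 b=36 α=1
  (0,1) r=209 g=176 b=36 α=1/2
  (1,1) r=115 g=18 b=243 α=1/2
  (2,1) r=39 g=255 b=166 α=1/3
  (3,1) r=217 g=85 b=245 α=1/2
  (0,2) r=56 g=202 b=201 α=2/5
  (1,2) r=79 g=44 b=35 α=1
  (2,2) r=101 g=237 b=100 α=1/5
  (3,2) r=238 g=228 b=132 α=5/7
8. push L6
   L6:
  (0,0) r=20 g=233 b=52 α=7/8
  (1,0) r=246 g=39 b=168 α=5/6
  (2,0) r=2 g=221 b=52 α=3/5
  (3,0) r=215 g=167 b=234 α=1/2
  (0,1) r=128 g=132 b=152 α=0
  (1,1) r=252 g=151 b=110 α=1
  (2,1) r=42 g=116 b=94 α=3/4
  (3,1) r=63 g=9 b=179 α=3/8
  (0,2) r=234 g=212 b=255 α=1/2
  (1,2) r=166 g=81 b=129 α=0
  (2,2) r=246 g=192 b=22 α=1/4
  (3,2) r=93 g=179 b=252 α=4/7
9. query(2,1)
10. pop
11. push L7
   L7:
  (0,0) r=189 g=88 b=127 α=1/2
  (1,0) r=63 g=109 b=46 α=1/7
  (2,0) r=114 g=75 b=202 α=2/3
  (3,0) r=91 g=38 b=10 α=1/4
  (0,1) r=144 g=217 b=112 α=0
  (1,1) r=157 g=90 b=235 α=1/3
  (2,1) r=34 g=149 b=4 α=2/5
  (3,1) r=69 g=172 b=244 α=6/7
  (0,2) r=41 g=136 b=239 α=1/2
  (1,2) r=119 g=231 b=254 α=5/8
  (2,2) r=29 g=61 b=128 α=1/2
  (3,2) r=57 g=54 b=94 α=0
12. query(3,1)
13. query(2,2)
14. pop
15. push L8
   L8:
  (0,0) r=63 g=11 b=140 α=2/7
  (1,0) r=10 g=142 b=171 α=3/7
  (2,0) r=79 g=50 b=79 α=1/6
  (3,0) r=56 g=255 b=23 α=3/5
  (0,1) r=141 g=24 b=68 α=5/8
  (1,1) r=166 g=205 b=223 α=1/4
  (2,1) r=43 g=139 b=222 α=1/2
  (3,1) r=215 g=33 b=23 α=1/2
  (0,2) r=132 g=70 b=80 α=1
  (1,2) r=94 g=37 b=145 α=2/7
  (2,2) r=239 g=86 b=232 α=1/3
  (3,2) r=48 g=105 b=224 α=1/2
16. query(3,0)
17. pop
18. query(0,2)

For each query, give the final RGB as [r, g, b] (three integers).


(3,1) stack=L1,L2,L3; from [0,0,0]:
L1 α=1/5: [241/5, 206/5, 199/5]
L2 α=1: [247, 238, 149]
L3 α=1/2: [202, 355/2, 331/2]
→ [202, 178, 166]

(2,1) stack=L1,L2,L3; from [0,0,0]:
L1 α=1/3: [92/3, 236/3, 21]
L2 α=5/7: [3184/21, 4192/21, 142/7]
L3 α=2/5: [3394/35, 1362/7, 2288/35]
rounded: [97, 195, 65]

at x=2,y=1 over L1,L2,L3,L4,L5,L6:
L1 α=1/3: [92/3, 236/3, 21]
L2 α=5/7: [3184/21, 4192/21, 142/7]
L3 α=2/5: [3394/35, 1362/7, 2288/35]
L4 α=4/7: [30062/245, 9658/49, 18204/245]
L5 α=1/3: [69679/735, 31811/147, 77078/735]
L6 α=3/4: [162289/2940, 82967/588, 71087/735]
= [55, 141, 97]

query (3,1) [L1,L2,L3,L4,L5,L7] — begin 0,0,0
after L1 α=1/5: [241/5, 206/5, 199/5]
after L2 α=1: [247, 238, 149]
after L3 α=1/2: [202, 355/2, 331/2]
after L4 α=7/8: [209/8, 2357/16, 1661/16]
after L5 α=1/2: [1945/16, 3717/32, 5581/32]
after L7 α=6/7: [8569/112, 36741/224, 52429/224]
= [77, 164, 234]

(2,2) stack=L1,L2,L3,L4,L5,L7; from [0,0,0]:
L1 α=3/8: [321/4, 39/8, 597/8]
L2 α=4/5: [2721/20, 5447/40, 2741/40]
L3 α=2/3: [10121/60, 8167/120, 19541/120]
L4 α=1: [3, 125, 197]
L5 α=1/5: [113/5, 737/5, 888/5]
L7 α=1/2: [129/5, 521/5, 764/5]
rounded: [26, 104, 153]

query (3,0) [L1,L2,L3,L4,L5,L8] — begin 0,0,0
+L1 (α=1/4) → [33/2, 231/4, 89/2]
+L2 (α=1/3) → [286/3, 725/6, 64]
+L3 (α=1/5) → [1606/15, 1543/15, 268/5]
+L4 (α=1/3) → [5762/45, 6671/45, 432/5]
+L5 (α=1) → [45, 29, 36]
+L8 (α=3/5) → [258/5, 823/5, 141/5]
rounded: [52, 165, 28]

at x=0,y=2 over L1,L2,L3,L4,L5:
after L1 α=4/5: [772/5, 832/5, 172]
after L2 α=3/4: [3877/20, 1048/5, 209/2]
after L3 α=2/3: [7357/60, 476/5, 1049/6]
after L4 α=1/4: [9897/80, 2213/20, 1301/8]
after L5 α=2/5: [38651/400, 14719/100, 7119/40]
= [97, 147, 178]


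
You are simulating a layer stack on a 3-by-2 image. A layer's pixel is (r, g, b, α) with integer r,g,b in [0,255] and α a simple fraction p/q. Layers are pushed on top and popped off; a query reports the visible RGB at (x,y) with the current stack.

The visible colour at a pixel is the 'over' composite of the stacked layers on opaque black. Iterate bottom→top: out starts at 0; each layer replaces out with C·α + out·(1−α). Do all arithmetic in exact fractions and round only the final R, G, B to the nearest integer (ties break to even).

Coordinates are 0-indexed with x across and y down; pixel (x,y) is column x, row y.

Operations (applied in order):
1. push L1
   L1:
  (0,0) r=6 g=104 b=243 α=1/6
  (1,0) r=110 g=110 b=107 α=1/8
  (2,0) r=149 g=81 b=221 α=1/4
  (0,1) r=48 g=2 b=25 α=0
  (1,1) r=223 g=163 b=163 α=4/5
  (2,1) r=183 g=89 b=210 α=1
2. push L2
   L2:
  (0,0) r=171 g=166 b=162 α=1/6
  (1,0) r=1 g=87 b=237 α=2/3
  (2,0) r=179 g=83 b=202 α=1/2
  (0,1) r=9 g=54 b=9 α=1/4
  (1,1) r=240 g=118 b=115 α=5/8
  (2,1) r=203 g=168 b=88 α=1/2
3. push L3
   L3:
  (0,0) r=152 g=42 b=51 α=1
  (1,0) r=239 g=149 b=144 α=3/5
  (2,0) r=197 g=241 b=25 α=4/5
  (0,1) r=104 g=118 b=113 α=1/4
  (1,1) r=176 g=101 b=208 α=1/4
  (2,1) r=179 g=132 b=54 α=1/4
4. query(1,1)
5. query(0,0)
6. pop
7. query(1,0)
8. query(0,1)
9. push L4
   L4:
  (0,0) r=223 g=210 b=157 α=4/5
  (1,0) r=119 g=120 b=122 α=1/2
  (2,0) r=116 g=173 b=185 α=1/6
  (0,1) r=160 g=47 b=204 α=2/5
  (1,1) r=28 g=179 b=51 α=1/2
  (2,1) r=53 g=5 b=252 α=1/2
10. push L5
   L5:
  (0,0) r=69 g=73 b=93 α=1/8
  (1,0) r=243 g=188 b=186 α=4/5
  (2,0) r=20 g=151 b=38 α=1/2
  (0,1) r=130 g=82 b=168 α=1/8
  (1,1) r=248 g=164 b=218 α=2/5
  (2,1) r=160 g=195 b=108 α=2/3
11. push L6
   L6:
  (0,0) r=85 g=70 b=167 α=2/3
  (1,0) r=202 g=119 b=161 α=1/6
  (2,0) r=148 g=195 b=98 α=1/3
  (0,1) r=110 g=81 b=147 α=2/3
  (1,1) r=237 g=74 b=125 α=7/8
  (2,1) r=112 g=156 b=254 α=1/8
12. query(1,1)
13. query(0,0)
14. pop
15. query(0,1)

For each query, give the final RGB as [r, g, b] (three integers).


(1,1) stack=L1,L2,L3; from [0,0,0]:
L1 α=4/5: [892/5, 652/5, 652/5]
L2 α=5/8: [2169/10, 2453/20, 4831/40]
L3 α=1/4: [8267/40, 9379/80, 22813/160]
rounded: [207, 117, 143]

(0,0) stack=L1,L2,L3; from [0,0,0]:
after L1 α=1/6: [1, 52/3, 81/2]
after L2 α=1/6: [88/3, 379/9, 243/4]
after L3 α=1: [152, 42, 51]
rounded: [152, 42, 51]

query (1,0) [L1,L2] — begin 0,0,0
+L1 (α=1/8) → [55/4, 55/4, 107/8]
+L2 (α=2/3) → [21/4, 751/12, 3899/24]
→ [5, 63, 162]

query (0,1) [L1,L2] — begin 0,0,0
L1 α=0: [0, 0, 0]
L2 α=1/4: [9/4, 27/2, 9/4]
= [2, 14, 2]

query (1,1) [L1,L2,L4,L5,L6] — begin 0,0,0
L1 α=4/5: [892/5, 652/5, 652/5]
L2 α=5/8: [2169/10, 2453/20, 4831/40]
L4 α=1/2: [2449/20, 6033/40, 6871/80]
L5 α=2/5: [17267/100, 31219/200, 55493/400]
L6 α=7/8: [183167/800, 134819/1600, 405493/3200]
= [229, 84, 127]

(0,0) stack=L1,L2,L4,L5,L6; from [0,0,0]:
L1 α=1/6: [1, 52/3, 81/2]
L2 α=1/6: [88/3, 379/9, 243/4]
L4 α=4/5: [2764/15, 7939/45, 551/4]
L5 α=1/8: [20383/120, 29429/180, 4229/32]
L6 α=2/3: [40783/360, 54629/540, 14917/96]
rounded: [113, 101, 155]

(0,1) stack=L1,L2,L4,L5; from [0,0,0]:
+L1 (α=0) → [0, 0, 0]
+L2 (α=1/4) → [9/4, 27/2, 9/4]
+L4 (α=2/5) → [1307/20, 269/10, 1659/20]
+L5 (α=1/8) → [11749/160, 2703/80, 14973/160]
= [73, 34, 94]


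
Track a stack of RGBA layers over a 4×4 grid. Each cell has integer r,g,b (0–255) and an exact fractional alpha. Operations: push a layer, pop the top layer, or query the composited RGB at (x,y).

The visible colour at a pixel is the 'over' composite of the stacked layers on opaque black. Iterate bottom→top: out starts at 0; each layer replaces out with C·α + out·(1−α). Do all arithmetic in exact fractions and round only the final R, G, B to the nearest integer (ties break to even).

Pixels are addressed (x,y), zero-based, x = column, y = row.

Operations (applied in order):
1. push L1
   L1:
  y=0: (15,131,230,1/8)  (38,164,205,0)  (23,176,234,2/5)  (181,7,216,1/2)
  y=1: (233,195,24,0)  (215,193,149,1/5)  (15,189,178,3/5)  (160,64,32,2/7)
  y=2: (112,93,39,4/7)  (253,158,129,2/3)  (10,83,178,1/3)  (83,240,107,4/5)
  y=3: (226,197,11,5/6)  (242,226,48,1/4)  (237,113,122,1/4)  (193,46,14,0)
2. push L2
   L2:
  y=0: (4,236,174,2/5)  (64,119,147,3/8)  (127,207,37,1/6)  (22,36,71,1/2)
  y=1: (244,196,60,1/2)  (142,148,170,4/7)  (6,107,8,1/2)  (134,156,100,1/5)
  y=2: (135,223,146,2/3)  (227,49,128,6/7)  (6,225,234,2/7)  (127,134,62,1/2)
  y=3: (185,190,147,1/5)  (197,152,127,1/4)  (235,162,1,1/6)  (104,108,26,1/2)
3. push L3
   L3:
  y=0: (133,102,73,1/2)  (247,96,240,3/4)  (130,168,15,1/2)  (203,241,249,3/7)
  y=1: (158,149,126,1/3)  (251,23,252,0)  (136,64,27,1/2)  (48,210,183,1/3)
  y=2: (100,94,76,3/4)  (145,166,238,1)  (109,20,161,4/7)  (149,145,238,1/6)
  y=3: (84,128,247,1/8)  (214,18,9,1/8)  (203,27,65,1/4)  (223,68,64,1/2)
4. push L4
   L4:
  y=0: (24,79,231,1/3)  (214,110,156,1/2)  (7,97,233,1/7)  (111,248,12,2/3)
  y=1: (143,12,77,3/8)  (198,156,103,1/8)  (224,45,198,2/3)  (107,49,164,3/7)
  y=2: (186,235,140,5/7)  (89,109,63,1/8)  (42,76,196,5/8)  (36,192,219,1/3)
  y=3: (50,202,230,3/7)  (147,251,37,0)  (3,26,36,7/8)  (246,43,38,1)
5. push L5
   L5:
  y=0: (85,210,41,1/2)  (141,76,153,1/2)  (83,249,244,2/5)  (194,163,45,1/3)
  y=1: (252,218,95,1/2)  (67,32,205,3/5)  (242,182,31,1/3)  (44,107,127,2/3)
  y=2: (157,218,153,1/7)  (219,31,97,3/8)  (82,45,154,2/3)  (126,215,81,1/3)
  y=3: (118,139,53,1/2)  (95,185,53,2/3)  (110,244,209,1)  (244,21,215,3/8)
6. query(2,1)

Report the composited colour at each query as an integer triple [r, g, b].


(2,1) stack=L1,L2,L3,L4,L5; from [0,0,0]:
after L1 α=3/5: [9, 567/5, 534/5]
after L2 α=1/2: [15/2, 551/5, 287/5]
after L3 α=1/2: [287/4, 871/10, 211/5]
after L4 α=2/3: [693/4, 1771/30, 2191/15]
after L5 α=1/3: [1177/6, 4501/45, 4847/45]
rounded: [196, 100, 108]
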